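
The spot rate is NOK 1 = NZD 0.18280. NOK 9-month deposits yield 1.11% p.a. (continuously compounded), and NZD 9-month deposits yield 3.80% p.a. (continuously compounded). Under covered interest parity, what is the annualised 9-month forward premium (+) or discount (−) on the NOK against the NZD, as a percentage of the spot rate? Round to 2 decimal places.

T = 9/12 years.
F = S · g_NZD/g_NOK = 0.1828 × 1.028910/1.0083597 = 0.18652545.
Annualised premium = (F − S)/S × (1/T) = (0.18652545 − 0.1828)/0.1828 ÷ (9/12) = 2.72%.

+2.72%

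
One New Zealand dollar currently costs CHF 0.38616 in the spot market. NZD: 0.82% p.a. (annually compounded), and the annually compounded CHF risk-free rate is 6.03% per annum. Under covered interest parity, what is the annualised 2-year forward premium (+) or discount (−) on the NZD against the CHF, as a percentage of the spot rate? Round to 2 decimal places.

+5.30%

T = 2 years.
No-arbitrage forward: 0.38616 × 1.1242361 / 1.0164672 = 0.42710184 CHF/NZD.
Annualised premium = (F − S)/S × (1/T) = (0.42710184 − 0.38616)/0.38616 ÷ 2 = 5.30%.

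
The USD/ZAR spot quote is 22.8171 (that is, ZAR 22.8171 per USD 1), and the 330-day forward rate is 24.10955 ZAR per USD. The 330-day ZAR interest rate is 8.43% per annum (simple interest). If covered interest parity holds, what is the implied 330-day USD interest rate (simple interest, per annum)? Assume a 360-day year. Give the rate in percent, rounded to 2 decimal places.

2.13%

T = 330/360 years.
CIP gives F = S · g_ZAR/g_USD, so g_ZAR/g_USD = 24.10955/22.8171 = 1.0566439.
The ZAR side grows by 1 + 0.0843×330/360 = 1.077275.
So the USD growth factor = 1.0195251.
r = (1.0195251 − 1)/(330/360) = 0.021300 → 2.13%.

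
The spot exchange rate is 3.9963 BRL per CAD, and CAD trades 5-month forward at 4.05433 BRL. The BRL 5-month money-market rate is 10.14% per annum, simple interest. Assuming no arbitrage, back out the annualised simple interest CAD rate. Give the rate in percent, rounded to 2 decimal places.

T = 5/12 years.
By CIP, F/S equals the BRL-to-CAD growth ratio: 4.05433/3.9963 = 1.0145209.
The BRL side grows by 1 + 0.1014×5/12 = 1.042250.
So the CAD growth factor = 1.0273322.
r = (1.0273322 − 1)/(5/12) = 0.065597 → 6.56%.

6.56%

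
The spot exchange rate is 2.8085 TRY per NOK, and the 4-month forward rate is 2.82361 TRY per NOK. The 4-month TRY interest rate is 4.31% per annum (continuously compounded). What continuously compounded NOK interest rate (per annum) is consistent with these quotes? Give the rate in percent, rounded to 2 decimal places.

T = 4/12 years.
CIP gives F = S · g_TRY/g_NOK, so g_TRY/g_NOK = 2.82361/2.8085 = 1.0053801.
The TRY side grows by e^(0.0431×4/12) = 1.0144704.
That pins the NOK growth at 1.0090417.
r = ln(1.0090417)/(4/12) = 0.027003 → 2.70%.

2.70%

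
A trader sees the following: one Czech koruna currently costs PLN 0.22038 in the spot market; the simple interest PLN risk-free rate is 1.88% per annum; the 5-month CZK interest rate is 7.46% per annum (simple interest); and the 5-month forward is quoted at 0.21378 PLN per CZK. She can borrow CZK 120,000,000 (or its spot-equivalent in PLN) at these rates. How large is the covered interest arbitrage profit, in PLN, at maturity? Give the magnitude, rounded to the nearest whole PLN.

PLN 201,758

T = 5/12 years.
Invest the CZK and cover forward: 120,000,000 × 1.0310833333 × 0.21378 = PLN 26,450,999.40.
Convert at spot and invest in PLN: 120,000,000 × 0.22038 × 1.0078333333 = PLN 26,652,757.20.
The quoted forward undervalues CZK, so borrow CZK, convert to PLN at spot, deposit the PLN at 1.88%, and buy CZK forward at 0.21378 to cover the loan.
The gap between the two covered legs is PLN 201,758.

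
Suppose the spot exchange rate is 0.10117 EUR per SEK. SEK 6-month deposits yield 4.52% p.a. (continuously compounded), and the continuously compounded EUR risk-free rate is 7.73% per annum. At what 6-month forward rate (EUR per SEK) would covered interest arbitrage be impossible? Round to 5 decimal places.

T = 6/12 years.
EUR growth factor: e^(0.0773×6/12) = 1.0394066.
Growth of 1 SEK over T: e^(0.0452×6/12) = 1.0228573.
CIP: F = S · (grow EUR)/(grow SEK) = 0.10117 × 1.0394066/1.0228573 = 0.1028069 EUR per SEK.

0.10281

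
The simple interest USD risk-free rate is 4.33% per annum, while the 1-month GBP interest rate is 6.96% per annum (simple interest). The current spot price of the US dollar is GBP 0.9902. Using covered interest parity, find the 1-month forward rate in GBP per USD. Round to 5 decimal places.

T = 1/12 years.
GBP growth factor: 1 + 0.0696×1/12 = 1.005800.
USD growth factor: 1 + 0.0433×1/12 = 1.0036083.
Forward (GBP per USD) = 0.9902 × 1.005800 / 1.0036083 = 0.9923624.

0.99236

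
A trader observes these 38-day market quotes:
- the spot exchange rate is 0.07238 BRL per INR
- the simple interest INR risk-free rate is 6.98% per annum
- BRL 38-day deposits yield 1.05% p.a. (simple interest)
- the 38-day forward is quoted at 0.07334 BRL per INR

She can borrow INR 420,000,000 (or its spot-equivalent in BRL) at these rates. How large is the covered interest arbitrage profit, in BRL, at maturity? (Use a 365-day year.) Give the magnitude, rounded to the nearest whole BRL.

BRL 593,808

T = 38/365 years.
Keep in INR, deliver into the forward: 420,000,000·1.0072668493·0.07334 = BRL 31,026,639.31.
Swap to BRL now, deposit: 420,000,000·0.07238·1.0010931507 = BRL 30,432,831.34.
The quoted forward overvalues INR, so borrow BRL, buy INR at spot, deposit the INR at 6.98%, and sell the proceeds forward at 0.07334.
The gap between the two covered legs is BRL 593,808.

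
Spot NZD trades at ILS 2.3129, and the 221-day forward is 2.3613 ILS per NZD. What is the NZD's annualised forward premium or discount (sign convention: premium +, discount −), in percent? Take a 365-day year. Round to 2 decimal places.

T = 221/365 years.
Period premium: (2.3613 − 2.3129)/2.3129 = 0.0209261.
Annualise by dividing by T: 0.0209261 / (221/365) = 0.034561 → 3.46%.

+3.46%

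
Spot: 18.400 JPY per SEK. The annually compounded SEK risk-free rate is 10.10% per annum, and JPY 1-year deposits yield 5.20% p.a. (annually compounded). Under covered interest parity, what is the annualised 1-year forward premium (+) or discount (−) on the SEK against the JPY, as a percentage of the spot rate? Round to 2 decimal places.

T = 1 year.
No-arbitrage forward: 18.4 × 1.052000 / 1.101000 = 17.581108 JPY/SEK.
(F − S)/S ÷ T = (17.581108 − 18.4)/18.4/1 = -0.044505 → -4.45%.

-4.45%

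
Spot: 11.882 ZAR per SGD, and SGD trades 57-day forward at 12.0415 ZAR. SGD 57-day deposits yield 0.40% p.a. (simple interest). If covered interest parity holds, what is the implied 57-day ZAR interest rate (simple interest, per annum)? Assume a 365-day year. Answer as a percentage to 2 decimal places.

9.00%

T = 57/365 years.
F/S = 12.0415/11.882 = 1.0134237 = (growth of ZAR) / (growth of SGD).
The SGD side grows by 1 + 0.0040×57/365 = 1.0006247.
So the ZAR growth factor = 1.0140568.
(1.0140568 − 1)/T = 0.090013, i.e. 9.00%.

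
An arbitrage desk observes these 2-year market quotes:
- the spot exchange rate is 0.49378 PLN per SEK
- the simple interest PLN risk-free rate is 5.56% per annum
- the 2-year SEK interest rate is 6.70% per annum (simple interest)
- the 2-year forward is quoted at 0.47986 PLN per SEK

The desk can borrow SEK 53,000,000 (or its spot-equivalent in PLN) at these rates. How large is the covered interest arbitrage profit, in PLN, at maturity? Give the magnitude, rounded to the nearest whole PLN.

PLN 239,936

T = 2 years.
Route A — deposit SEK, sell forward: 53,000,000 × 1.134000 × 0.47986 = PLN 28,840,545.72.
Route B — convert at spot, deposit PLN: 53,000,000 × 0.49378 × 1.111200 = PLN 29,080,481.81.
The quoted forward undervalues SEK, so borrow SEK, convert to PLN at spot, deposit the PLN at 5.56%, and buy SEK forward at 0.47986 to cover the loan.
The gap between the two covered legs is PLN 239,936.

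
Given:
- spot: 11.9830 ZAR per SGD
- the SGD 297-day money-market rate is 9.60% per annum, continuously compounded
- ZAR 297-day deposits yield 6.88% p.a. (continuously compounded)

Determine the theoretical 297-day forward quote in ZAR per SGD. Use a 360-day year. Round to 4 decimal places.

11.7171

T = 297/360 years.
ZAR accumulates by e^(0.0688×297/360) = 1.05840176.
SGD accumulates by e^(0.0960×297/360) = 1.08242078.
So F = 11.983 × 1.05840176 / 1.08242078 = 11.717096 (ZAR/SGD).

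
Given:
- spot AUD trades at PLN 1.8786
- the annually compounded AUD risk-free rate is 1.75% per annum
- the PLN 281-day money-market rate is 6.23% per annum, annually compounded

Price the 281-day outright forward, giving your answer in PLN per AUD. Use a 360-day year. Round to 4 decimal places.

T = 281/360 years.
Growth of 1 PLN over T: (1 + 0.0623)^(281/360) = 1.0483043.
AUD growth factor: (1 + 0.0175)^(281/360) = 1.0136337.
CIP: F = S · (grow PLN)/(grow AUD) = 1.8786 × 1.0483043/1.0136337 = 1.942856 PLN per AUD.

1.9429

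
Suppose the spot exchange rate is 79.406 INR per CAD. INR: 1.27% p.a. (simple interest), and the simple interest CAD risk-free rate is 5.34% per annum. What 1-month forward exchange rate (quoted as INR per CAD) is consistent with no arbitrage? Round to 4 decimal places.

79.1379

T = 1/12 years.
INR growth factor: 1 + 0.0127×1/12 = 1.00105833.
CAD accumulates by 1 + 0.0534×1/12 = 1.004450.
CIP: F = S · (grow INR)/(grow CAD) = 79.406 × 1.00105833/1.004450 = 79.137874 INR per CAD.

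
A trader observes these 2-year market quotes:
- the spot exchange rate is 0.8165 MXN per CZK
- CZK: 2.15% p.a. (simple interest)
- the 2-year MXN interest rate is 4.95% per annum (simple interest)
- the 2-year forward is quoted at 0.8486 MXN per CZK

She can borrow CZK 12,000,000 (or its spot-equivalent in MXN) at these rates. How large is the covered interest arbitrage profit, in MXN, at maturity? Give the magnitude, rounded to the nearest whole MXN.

MXN 146,924

T = 2 years.
Keep in CZK, deliver into the forward: 12,000,000·1.043000·0.8486 = MXN 10,621,077.60.
Swap to MXN now, deposit: 12,000,000·0.8165·1.099000 = MXN 10,768,002.00.
The quoted forward undervalues CZK, so borrow CZK, convert to MXN at spot, deposit the MXN at 4.95%, and buy CZK forward at 0.8486 to cover the loan.
The gap between the two covered legs is MXN 146,924.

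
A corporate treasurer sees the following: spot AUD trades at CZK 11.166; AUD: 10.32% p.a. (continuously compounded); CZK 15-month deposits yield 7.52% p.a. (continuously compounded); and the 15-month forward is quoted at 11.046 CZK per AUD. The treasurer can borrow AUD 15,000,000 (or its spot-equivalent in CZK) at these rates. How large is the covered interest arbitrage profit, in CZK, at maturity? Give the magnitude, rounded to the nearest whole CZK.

CZK 4,506,105

T = 15/12 years.
Invest the AUD and cover forward: 15,000,000 × 1.13769012417 × 11.046 = CZK 188,503,876.67.
Convert at spot and invest in CZK: 15,000,000 × 11.166 × 1.09855974592 = CZK 183,997,771.84.
The quoted forward overvalues AUD, so borrow CZK, buy AUD at spot, deposit the AUD at 10.32%, and sell the proceeds forward at 11.046.
The gap between the two covered legs is CZK 4,506,105.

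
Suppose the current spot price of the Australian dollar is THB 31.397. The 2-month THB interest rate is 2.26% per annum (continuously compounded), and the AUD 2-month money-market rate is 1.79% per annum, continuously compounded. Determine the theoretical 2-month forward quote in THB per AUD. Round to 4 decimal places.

31.4216

T = 2/12 years.
THB accumulates by e^(0.0226×2/12) = 1.00377377.
AUD accumulates by e^(0.0179×2/12) = 1.00298779.
Forward (THB per AUD) = 31.397 × 1.00377377 / 1.00298779 = 31.421604.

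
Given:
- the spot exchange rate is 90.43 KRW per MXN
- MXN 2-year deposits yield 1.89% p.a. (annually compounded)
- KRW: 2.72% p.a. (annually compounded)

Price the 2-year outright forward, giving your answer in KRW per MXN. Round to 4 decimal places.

91.9093

T = 2 years.
KRW accumulates by (1 + 0.0272)^2 = 1.05513984.
Growth of 1 MXN over T: (1 + 0.0189)^2 = 1.03815721.
Forward (KRW per MXN) = 90.43 × 1.05513984 / 1.03815721 = 91.909294.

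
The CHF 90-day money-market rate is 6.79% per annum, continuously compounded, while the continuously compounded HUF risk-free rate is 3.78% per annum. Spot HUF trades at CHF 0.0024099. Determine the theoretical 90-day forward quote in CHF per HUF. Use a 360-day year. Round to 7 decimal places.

T = 90/360 years.
CHF growth factor: e^(0.0679×90/360) = 1.0171199.
HUF accumulates by e^(0.0378×90/360) = 1.0094948.
Forward (CHF per HUF) = 0.0024099 × 1.0171199 / 1.0094948 = 0.002428103.

0.0024281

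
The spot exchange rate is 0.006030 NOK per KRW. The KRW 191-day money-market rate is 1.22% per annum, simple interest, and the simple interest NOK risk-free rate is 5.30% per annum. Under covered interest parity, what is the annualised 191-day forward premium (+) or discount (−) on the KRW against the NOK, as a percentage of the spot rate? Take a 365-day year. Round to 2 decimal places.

T = 191/365 years.
CIP forward (NOK per KRW) = 0.00603 × 1.0277342/1.0063841 = 0.006157924.
Annualised premium = (F − S)/S × (1/T) = (0.006157924 − 0.00603)/0.00603 ÷ (191/365) = 4.05%.

+4.05%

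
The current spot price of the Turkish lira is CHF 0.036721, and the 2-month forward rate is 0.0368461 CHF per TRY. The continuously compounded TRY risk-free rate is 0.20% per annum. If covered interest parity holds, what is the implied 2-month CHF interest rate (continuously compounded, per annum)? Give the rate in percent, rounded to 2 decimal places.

2.24%

T = 2/12 years.
By CIP, F/S equals the CHF-to-TRY growth ratio: 0.0368461/0.036721 = 1.0034068.
TRY growth factor: e^(0.0020×2/12) = 1.0003334.
So the CHF growth factor = 1.0037413.
Take logs: ln 1.0037413 / (2/12) = 0.022406, so 2.24%.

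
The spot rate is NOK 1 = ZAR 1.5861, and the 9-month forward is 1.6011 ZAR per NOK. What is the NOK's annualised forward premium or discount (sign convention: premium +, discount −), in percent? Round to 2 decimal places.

+1.26%

T = 9/12 years.
(F − S)/S = (1.6011 − 1.5861)/1.5861 = 0.0094572.
Annualise by dividing by T: 0.0094572 / (9/12) = 0.012610 → 1.26%.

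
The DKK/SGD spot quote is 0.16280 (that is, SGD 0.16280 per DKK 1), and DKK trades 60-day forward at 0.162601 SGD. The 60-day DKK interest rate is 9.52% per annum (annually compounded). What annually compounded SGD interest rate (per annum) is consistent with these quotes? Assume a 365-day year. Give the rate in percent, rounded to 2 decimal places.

8.71%

T = 60/365 years.
CIP gives F = S · g_SGD/g_DKK, so g_SGD/g_DKK = 0.162601/0.1628 = 0.9987776.
DKK growth factor: (1 + 0.0952)^(60/365) = 1.0150608.
Hence g_SGD = 1.013820.
Annualise: 1.013820^(365/60) − 1 = 0.087081 = 8.71%.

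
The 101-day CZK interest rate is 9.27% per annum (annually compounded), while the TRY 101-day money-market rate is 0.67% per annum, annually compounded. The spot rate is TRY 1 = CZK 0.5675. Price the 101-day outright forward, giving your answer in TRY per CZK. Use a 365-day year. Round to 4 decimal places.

T = 101/365 years.
CZK growth factor: (1 + 0.0927)^(101/365) = 1.0248344.
TRY accumulates by (1 + 0.0067)^(101/365) = 1.0018495.
So F = 0.5675 × 1.0248344 / 1.0018495 = 0.5805199 (CZK/TRY).
Invert for TRY per CZK: 1 / 0.5805199 = 1.7226.

1.7226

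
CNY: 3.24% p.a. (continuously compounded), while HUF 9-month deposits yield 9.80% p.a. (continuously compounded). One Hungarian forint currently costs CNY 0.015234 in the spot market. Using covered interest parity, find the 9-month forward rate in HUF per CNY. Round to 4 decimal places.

68.9530

T = 9/12 years.
CNY accumulates by e^(0.0324×9/12) = 1.02459765.
Growth of 1 HUF over T: e^(0.0980×9/12) = 1.07626854.
Forward (CNY per HUF) = 0.015234 × 1.02459765 / 1.07626854 = 0.014502626.
Invert for HUF per CNY: 1 / 0.014502626 = 68.9530.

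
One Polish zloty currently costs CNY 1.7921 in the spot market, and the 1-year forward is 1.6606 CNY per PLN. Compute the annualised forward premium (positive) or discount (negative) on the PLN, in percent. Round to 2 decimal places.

T = 1 year.
Period premium: (1.6606 − 1.7921)/1.7921 = -0.0733776.
Annualise by dividing by T: -0.0733776 / 1 = -0.073378 → -7.34%.

-7.34%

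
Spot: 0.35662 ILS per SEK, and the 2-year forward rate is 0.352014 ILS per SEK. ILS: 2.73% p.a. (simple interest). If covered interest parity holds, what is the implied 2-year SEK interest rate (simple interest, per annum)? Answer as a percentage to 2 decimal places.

3.42%

T = 2 years.
CIP gives F = S · g_ILS/g_SEK, so g_ILS/g_SEK = 0.352014/0.35662 = 0.9870843.
ILS growth factor: 1 + 0.0273×2 = 1.054600.
So the SEK growth factor = 1.0683991.
(1.0683991 − 1)/T = 0.034200, i.e. 3.42%.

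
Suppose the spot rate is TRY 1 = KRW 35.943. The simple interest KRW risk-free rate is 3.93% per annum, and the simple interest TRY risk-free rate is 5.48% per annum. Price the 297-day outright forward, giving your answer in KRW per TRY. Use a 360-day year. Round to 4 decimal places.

T = 297/360 years.
KRW accumulates by 1 + 0.0393×297/360 = 1.0324225.
Growth of 1 TRY over T: 1 + 0.0548×297/360 = 1.045210.
CIP: F = S · (grow KRW)/(grow TRY) = 35.943 × 1.0324225/1.045210 = 35.503260 KRW per TRY.

35.5033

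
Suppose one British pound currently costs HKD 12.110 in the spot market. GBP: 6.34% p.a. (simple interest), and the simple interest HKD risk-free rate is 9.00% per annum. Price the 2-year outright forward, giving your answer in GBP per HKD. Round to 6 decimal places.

0.078853

T = 2 years.
Growth of 1 HKD over T: 1 + 0.0900×2 = 1.180000.
GBP accumulates by 1 + 0.0634×2 = 1.126800.
So F = 12.11 × 1.180000 / 1.126800 = 12.68175 (HKD/GBP).
Quoted the other way: 1/12.68175 = 0.078853 GBP per HKD.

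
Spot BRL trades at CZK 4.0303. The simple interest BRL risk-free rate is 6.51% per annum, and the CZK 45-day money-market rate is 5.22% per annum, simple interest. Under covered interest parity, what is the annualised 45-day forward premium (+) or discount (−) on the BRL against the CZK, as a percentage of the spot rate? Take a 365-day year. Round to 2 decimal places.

-1.28%

T = 45/365 years.
F = S · g_CZK/g_BRL = 4.0303 × 1.0064356/1.008026 = 4.0239412.
(F − S)/S ÷ T = (4.0239412 − 4.0303)/4.0303/(45/365) = -0.012797 → -1.28%.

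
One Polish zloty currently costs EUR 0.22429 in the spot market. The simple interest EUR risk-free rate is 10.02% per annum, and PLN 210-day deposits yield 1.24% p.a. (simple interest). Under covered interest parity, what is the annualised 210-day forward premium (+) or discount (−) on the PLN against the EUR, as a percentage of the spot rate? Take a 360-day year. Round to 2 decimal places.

+8.72%

T = 210/360 years.
CIP forward (EUR per PLN) = 0.22429 × 1.058450/1.0072333 = 0.23569490.
Annualised premium = (F − S)/S × (1/T) = (0.23569490 − 0.22429)/0.22429 ÷ (210/360) = 8.72%.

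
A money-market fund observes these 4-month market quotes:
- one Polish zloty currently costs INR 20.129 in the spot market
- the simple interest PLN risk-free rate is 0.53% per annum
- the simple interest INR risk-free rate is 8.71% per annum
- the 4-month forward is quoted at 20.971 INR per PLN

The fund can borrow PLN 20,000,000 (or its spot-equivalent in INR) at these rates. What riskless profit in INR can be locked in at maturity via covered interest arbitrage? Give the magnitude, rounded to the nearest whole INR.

T = 4/12 years.
Keep in PLN, deliver into the forward: 20,000,000·1.00176666667·20.971 = INR 420,160,975.33.
Swap to INR now, deposit: 20,000,000·20.129·1.02903333333 = INR 414,268,239.33.
The quoted forward overvalues PLN, so borrow INR, buy PLN at spot, deposit the PLN at 0.53%, and sell the proceeds forward at 20.971.
The gap between the two covered legs is INR 5,892,736.

INR 5,892,736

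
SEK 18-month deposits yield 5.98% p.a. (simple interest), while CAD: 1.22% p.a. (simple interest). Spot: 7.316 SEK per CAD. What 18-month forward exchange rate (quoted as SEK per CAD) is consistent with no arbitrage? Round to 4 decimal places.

7.8290

T = 18/12 years.
Growth of 1 SEK over T: 1 + 0.0598×18/12 = 1.089700.
CAD growth factor: 1 + 0.0122×18/12 = 1.018300.
CIP: F = S · (grow SEK)/(grow CAD) = 7.316 × 1.089700/1.018300 = 7.828975 SEK per CAD.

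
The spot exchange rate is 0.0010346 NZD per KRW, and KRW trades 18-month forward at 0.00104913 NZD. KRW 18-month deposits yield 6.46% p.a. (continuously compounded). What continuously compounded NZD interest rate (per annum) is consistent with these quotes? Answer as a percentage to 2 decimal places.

T = 18/12 years.
By CIP, F/S equals the NZD-to-KRW growth ratio: 0.00104913/0.0010346 = 1.0140441.
KRW growth factor: e^(0.0646×18/12) = 1.1017502.
Hence g_NZD = 1.1172233.
r = ln(1.1172233)/(18/12) = 0.073898 → 7.39%.

7.39%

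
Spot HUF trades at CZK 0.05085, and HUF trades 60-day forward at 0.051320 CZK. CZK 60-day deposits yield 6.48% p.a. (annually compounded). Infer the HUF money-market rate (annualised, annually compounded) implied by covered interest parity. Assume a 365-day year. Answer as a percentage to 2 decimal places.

0.68%

T = 60/365 years.
By CIP, F/S equals the CZK-to-HUF growth ratio: 0.05132/0.05085 = 1.0092429.
CZK growth factor: (1 + 0.0648)^(60/365) = 1.0103746.
That pins the HUF growth at 1.0011213.
Annualise: 1.0011213^(365/60) − 1 = 0.006841 = 0.68%.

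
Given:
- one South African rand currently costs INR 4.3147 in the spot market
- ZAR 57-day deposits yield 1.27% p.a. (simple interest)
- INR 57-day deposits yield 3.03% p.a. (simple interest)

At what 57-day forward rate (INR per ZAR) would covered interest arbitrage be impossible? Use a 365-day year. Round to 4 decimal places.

4.3265

T = 57/365 years.
INR growth factor: 1 + 0.0303×57/365 = 1.0047318.
ZAR growth factor: 1 + 0.0127×57/365 = 1.0019833.
CIP: F = S · (grow INR)/(grow ZAR) = 4.3147 × 1.0047318/1.0019833 = 4.326535 INR per ZAR.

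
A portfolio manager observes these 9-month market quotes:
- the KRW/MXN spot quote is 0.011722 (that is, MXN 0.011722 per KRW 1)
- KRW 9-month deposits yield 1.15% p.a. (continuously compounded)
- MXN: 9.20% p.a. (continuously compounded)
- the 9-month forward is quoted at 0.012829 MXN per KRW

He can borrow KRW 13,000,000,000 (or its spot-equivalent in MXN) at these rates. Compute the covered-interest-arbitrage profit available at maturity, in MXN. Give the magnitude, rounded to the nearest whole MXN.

MXN 4,949,795

T = 9/12 years.
Invest the KRW and cover forward: 13,000,000,000 × 1.00866230248 × 0.012829 = MXN 168,221,672.82.
Convert at spot and invest in MXN: 13,000,000,000 × 0.011722 × 1.07143620915 = MXN 163,271,878.17.
The quoted forward overvalues KRW, so borrow MXN, buy KRW at spot, deposit the KRW at 1.15%, and sell the proceeds forward at 0.012829.
Profit = 168,221,672.82 − 163,271,878.17 = MXN 4,949,795.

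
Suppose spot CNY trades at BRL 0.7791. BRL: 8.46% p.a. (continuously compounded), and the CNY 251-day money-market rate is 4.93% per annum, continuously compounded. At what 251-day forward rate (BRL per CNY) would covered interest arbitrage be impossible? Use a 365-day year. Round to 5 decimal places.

0.79824

T = 251/365 years.
BRL accumulates by e^(0.0846×251/365) = 1.0599026.
CNY accumulates by e^(0.0493×251/365) = 1.0344834.
So F = 0.7791 × 1.0599026 / 1.0344834 = 0.7982440 (BRL/CNY).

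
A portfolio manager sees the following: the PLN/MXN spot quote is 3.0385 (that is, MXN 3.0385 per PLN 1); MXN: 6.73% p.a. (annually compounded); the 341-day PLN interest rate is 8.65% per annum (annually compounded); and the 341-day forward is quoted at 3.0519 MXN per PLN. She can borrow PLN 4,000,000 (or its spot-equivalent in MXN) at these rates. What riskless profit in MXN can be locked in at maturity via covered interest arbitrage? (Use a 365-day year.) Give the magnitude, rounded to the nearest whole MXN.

MXN 274,873

T = 341/365 years.
Invest the PLN and cover forward: 4,000,000 × 1.0805892742 × 3.0519 = MXN 13,191,401.62.
Convert at spot and invest in MXN: 4,000,000 × 3.0385 × 1.0627388926 = MXN 12,916,528.50.
The quoted forward overvalues PLN, so borrow MXN, buy PLN at spot, deposit the PLN at 8.65%, and sell the proceeds forward at 3.0519.
Profit = 13,191,401.62 − 12,916,528.50 = MXN 274,873.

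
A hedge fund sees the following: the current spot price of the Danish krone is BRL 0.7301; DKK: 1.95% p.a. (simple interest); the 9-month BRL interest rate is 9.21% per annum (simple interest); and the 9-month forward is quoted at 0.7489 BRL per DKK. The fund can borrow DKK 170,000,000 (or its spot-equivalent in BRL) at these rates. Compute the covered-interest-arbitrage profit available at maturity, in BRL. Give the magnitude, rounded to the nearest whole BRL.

T = 9/12 years.
Keep in DKK, deliver into the forward: 170,000,000·1.014625·0.7489 = BRL 129,174,952.63.
Swap to BRL now, deposit: 170,000,000·0.7301·1.069075 = BRL 132,690,381.78.
The quoted forward undervalues DKK, so borrow DKK, convert to BRL at spot, deposit the BRL at 9.21%, and buy DKK forward at 0.7489 to cover the loan.
The gap between the two covered legs is BRL 3,515,429.

BRL 3,515,429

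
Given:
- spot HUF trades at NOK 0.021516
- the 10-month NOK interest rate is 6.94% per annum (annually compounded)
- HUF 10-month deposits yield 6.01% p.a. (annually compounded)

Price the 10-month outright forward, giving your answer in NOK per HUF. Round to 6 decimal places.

T = 10/12 years.
NOK accumulates by (1 + 0.0694)^(10/12) = 1.0575076.
HUF growth factor: (1 + 0.0601)^(10/12) = 1.0498382.
Forward (NOK per HUF) = 0.021516 × 1.0575076 / 1.0498382 = 0.02167318.

0.021673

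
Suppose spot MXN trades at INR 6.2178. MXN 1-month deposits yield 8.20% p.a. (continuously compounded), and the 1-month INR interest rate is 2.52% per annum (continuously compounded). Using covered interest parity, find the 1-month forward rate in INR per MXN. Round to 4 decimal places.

6.1884

T = 1/12 years.
INR accumulates by e^(0.0252×1/12) = 1.0021022.
MXN accumulates by e^(0.0820×1/12) = 1.0068567.
Forward (INR per MXN) = 6.2178 × 1.0021022 / 1.0068567 = 6.188439.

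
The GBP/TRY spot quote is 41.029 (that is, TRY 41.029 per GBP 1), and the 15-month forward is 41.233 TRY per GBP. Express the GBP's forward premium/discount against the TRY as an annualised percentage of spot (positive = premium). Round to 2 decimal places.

+0.40%

T = 15/12 years.
GBP trades forward at +0.49721% vs spot over the period.
Annualise by dividing by T: 0.0049721 / (15/12) = 0.003978 → 0.40%.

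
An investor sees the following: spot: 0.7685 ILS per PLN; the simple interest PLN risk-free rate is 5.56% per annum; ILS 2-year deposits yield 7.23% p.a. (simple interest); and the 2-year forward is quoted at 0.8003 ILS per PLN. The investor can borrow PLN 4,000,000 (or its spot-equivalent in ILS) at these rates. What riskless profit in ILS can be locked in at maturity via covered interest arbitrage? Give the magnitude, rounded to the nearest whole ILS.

T = 2 years.
Invest the PLN and cover forward: 4,000,000 × 1.111200 × 0.8003 = ILS 3,557,173.44.
Convert at spot and invest in ILS: 4,000,000 × 0.7685 × 1.144600 = ILS 3,518,500.40.
The quoted forward overvalues PLN, so borrow ILS, buy PLN at spot, deposit the PLN at 5.56%, and sell the proceeds forward at 0.8003.
The gap between the two covered legs is ILS 38,673.

ILS 38,673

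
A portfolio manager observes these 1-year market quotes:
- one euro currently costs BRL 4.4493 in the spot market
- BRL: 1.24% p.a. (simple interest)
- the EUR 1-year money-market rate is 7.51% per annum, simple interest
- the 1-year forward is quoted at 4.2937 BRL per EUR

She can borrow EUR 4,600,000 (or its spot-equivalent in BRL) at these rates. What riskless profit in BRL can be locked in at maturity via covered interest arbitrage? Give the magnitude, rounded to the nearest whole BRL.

BRL 513,754

T = 1 year.
Keep in EUR, deliver into the forward: 4,600,000·1.075100·4.2937 = BRL 21,234,321.60.
Swap to BRL now, deposit: 4,600,000·4.4493·1.012400 = BRL 20,720,568.07.
The quoted forward overvalues EUR, so borrow BRL, buy EUR at spot, deposit the EUR at 7.51%, and sell the proceeds forward at 4.2937.
The gap between the two covered legs is BRL 513,754.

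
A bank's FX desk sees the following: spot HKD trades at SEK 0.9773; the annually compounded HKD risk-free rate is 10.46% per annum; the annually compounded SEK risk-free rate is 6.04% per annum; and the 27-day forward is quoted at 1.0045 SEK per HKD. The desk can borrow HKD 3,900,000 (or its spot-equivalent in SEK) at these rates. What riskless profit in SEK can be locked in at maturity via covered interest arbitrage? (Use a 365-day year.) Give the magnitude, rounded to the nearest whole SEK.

T = 27/365 years.
Invest the HKD and cover forward: 3,900,000 × 1.007386181 × 1.0045 = SEK 3,946,485.73.
Convert at spot and invest in SEK: 3,900,000 × 0.9773 × 1.004347635 = SEK 3,828,040.88.
The quoted forward overvalues HKD, so borrow SEK, buy HKD at spot, deposit the HKD at 10.46%, and sell the proceeds forward at 1.0045.
Profit = 3,946,485.73 − 3,828,040.88 = SEK 118,445.

SEK 118,445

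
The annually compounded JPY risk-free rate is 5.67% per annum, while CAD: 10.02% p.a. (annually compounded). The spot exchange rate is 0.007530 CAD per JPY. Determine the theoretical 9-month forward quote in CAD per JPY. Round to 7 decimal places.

0.0077613

T = 9/12 years.
Growth of 1 CAD over T: (1 + 0.1002)^(9/12) = 1.074246.
JPY growth factor: (1 + 0.0567)^(9/12) = 1.0422305.
CIP: F = S · (grow CAD)/(grow JPY) = 0.00753 × 1.074246/1.0422305 = 0.007761308 CAD per JPY.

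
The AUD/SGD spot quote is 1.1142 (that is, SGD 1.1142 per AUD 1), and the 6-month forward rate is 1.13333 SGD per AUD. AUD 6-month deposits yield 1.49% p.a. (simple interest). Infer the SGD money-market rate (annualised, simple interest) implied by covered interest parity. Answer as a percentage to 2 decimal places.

T = 6/12 years.
By CIP, F/S equals the SGD-to-AUD growth ratio: 1.13333/1.1142 = 1.0171693.
The AUD side grows by 1 + 0.0149×6/12 = 1.007450.
Hence g_SGD = 1.0247472.
r = (1.0247472 − 1)/(6/12) = 0.049494 → 4.95%.

4.95%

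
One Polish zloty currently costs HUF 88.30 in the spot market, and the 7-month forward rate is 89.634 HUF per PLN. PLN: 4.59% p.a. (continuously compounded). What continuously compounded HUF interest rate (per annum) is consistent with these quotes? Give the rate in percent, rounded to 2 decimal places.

T = 7/12 years.
F/S = 89.634/88.3 = 1.0151076 = (growth of HUF) / (growth of PLN).
The PLN side grows by e^(0.0459×7/12) = 1.0271367.
So the HUF growth factor = 1.0426543.
r = ln(1.0426543)/(7/12) = 0.071605 → 7.16%.

7.16%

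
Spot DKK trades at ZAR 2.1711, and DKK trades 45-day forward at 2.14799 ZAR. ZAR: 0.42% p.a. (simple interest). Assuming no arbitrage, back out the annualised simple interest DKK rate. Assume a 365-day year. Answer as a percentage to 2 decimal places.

T = 45/365 years.
CIP gives F = S · g_ZAR/g_DKK, so g_ZAR/g_DKK = 2.14799/2.1711 = 0.9893556.
The ZAR side grows by 1 + 0.0042×45/365 = 1.0005178.
So the DKK growth factor = 1.0112823.
(1.0112823 − 1)/T = 0.091512, i.e. 9.15%.

9.15%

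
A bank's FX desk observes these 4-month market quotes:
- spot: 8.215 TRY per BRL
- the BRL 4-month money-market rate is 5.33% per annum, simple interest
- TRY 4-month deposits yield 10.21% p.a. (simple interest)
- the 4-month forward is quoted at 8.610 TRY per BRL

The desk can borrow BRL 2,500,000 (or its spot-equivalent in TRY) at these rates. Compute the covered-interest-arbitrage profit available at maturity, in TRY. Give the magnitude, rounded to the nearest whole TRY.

T = 4/12 years.
Route A — deposit BRL, sell forward: 2,500,000 × 1.0177666667 × 8.610 = TRY 21,907,427.50.
Route B — convert at spot, deposit TRY: 2,500,000 × 8.215 × 1.0340333333 = TRY 21,236,459.58.
The quoted forward overvalues BRL, so borrow TRY, buy BRL at spot, deposit the BRL at 5.33%, and sell the proceeds forward at 8.610.
Arbitrage profit = |21,907,427.50 − 21,236,459.58| = TRY 670,968.

TRY 670,968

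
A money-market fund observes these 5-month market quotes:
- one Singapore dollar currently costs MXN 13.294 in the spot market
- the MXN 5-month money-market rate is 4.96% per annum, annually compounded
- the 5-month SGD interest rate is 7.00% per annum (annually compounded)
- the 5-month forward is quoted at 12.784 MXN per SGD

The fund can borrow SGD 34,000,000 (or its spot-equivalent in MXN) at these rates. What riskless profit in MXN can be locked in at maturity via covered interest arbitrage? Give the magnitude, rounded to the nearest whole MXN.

T = 5/12 years.
Invest the SGD and cover forward: 34,000,000 × 1.02859223325 × 12.784 = MXN 447,083,785.74.
Convert at spot and invest in MXN: 34,000,000 × 13.294 × 1.02037527334 = MXN 461,205,542.05.
The quoted forward undervalues SGD, so borrow SGD, convert to MXN at spot, deposit the MXN at 4.96%, and buy SGD forward at 12.784 to cover the loan.
Arbitrage profit = |447,083,785.74 − 461,205,542.05| = MXN 14,121,756.

MXN 14,121,756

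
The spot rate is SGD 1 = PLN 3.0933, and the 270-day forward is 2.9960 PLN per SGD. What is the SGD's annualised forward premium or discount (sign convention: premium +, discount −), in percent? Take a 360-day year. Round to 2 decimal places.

-4.19%

T = 270/360 years.
SGD trades forward at -3.14551% vs spot over the period.
×(1/T) gives -4.19% p.a.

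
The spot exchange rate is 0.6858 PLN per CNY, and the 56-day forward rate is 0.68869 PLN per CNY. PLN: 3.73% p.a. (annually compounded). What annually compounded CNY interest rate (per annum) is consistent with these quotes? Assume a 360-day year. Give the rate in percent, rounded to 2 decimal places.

T = 56/360 years.
CIP gives F = S · g_PLN/g_CNY, so g_PLN/g_CNY = 0.68869/0.6858 = 1.0042141.
PLN growth factor: (1 + 0.0373)^(56/360) = 1.0057129.
So the CNY growth factor = 1.0014925.
Annualise: 1.0014925^(360/56) − 1 = 0.009634 = 0.96%.

0.96%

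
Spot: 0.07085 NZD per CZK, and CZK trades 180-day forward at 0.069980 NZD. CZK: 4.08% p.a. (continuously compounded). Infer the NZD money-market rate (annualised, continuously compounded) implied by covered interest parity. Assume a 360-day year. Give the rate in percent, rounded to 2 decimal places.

T = 180/360 years.
By CIP, F/S equals the NZD-to-CZK growth ratio: 0.06998/0.07085 = 0.9877205.
The CZK side grows by e^(0.0408×180/360) = 1.0206095.
That pins the NZD growth at 1.0080769.
Take logs: ln 1.0080769 / (180/360) = 0.016089, so 1.61%.

1.61%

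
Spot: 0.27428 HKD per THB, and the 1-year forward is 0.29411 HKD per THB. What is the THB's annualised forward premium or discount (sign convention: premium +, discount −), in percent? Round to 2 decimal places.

T = 1 year.
(F − S)/S = (0.29411 − 0.27428)/0.27428 = 0.0722984.
Per annum: 0.0722984 / 1 = 0.072298 = 7.23%.

+7.23%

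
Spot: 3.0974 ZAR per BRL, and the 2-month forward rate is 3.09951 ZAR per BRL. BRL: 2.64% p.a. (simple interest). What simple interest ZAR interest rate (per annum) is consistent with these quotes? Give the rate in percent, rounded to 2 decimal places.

3.05%

T = 2/12 years.
By CIP, F/S equals the ZAR-to-BRL growth ratio: 3.09951/3.0974 = 1.0006812.
BRL growth factor: 1 + 0.0264×2/12 = 1.004400.
Hence g_ZAR = 1.0050842.
r = (1.0050842 − 1)/(2/12) = 0.030505 → 3.05%.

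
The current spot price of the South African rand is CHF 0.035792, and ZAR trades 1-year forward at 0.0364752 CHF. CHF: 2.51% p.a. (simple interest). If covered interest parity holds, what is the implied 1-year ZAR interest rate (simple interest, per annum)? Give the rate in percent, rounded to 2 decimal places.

T = 1 year.
F/S = 0.0364752/0.035792 = 1.0190881 = (growth of CHF) / (growth of ZAR).
The CHF side grows by 1 + 0.0251×1 = 1.025100.
So the ZAR growth factor = 1.0058993.
(1.0058993 − 1)/T = 0.005899, i.e. 0.59%.

0.59%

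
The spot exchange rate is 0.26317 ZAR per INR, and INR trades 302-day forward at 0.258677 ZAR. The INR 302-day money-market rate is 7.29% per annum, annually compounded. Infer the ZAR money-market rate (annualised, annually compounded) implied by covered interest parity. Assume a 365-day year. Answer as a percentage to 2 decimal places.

T = 302/365 years.
By CIP, F/S equals the ZAR-to-INR growth ratio: 0.258677/0.26317 = 0.9829274.
INR growth factor: (1 + 0.0729)^(302/365) = 1.0599482.
So the ZAR growth factor = 1.0418521.
r = 1.0418521^(365/302) − 1 = 0.050801 → 5.08%.

5.08%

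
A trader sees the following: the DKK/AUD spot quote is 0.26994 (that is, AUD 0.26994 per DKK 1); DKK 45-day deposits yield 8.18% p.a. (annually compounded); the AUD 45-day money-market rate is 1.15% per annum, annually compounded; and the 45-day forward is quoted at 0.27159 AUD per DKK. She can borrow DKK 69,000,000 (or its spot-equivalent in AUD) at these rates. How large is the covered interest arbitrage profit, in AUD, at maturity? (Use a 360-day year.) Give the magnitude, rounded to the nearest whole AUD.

T = 45/360 years.
Route A — deposit DKK, sell forward: 69,000,000 × 1.0098767463 × 0.27159 = AUD 18,924,797.36.
Route B — convert at spot, deposit AUD: 69,000,000 × 0.26994 × 1.0014303191 = AUD 18,652,500.92.
The quoted forward overvalues DKK, so borrow AUD, buy DKK at spot, deposit the DKK at 8.18%, and sell the proceeds forward at 0.27159.
Arbitrage profit = |18,924,797.36 − 18,652,500.92| = AUD 272,296.

AUD 272,296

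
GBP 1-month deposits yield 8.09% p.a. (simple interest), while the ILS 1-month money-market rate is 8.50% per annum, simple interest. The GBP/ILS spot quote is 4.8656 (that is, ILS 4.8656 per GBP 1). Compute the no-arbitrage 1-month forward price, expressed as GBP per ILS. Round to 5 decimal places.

T = 1/12 years.
Growth of 1 ILS over T: 1 + 0.0850×1/12 = 1.0070833.
Growth of 1 GBP over T: 1 + 0.0809×1/12 = 1.0067417.
CIP: F = S · (grow ILS)/(grow GBP) = 4.8656 × 1.0070833/1.0067417 = 4.867251 ILS per GBP.
Quoted the other way: 1/4.867251 = 0.20545 GBP per ILS.

0.20545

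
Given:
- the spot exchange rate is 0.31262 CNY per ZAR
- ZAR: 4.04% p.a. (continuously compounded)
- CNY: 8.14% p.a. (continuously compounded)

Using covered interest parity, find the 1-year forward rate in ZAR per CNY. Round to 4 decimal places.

T = 1 year.
Growth of 1 CNY over T: e^(0.0814×1) = 1.0848047.
Growth of 1 ZAR over T: e^(0.0404×1) = 1.0412272.
CIP: F = S · (grow CNY)/(grow ZAR) = 0.31262 × 1.0848047/1.0412272 = 0.3257038 CNY per ZAR.
Invert for ZAR per CNY: 1 / 0.3257038 = 3.0703.

3.0703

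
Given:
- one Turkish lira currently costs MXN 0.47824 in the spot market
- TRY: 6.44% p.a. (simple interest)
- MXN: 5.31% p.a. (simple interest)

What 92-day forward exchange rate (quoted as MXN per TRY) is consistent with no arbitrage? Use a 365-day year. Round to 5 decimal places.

0.47690

T = 92/365 years.
Growth of 1 MXN over T: 1 + 0.0531×92/365 = 1.0133841.
TRY growth factor: 1 + 0.0644×92/365 = 1.0162323.
Forward (MXN per TRY) = 0.47824 × 1.0133841 / 1.0162323 = 0.4768996.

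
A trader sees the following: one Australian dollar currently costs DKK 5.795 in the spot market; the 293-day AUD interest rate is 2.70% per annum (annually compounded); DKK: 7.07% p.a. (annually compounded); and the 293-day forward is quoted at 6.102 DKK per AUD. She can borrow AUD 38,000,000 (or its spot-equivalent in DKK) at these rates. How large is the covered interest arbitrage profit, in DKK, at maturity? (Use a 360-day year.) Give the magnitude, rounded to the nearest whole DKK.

DKK 4,158,617

T = 293/360 years.
Keep in AUD, deliver into the forward: 38,000,000·1.02192036865·6.102 = DKK 236,958,807.40.
Swap to DKK now, deposit: 38,000,000·5.795·1.05717356512 = DKK 232,800,190.78.
The quoted forward overvalues AUD, so borrow DKK, buy AUD at spot, deposit the AUD at 2.70%, and sell the proceeds forward at 6.102.
Arbitrage profit = |236,958,807.40 − 232,800,190.78| = DKK 4,158,617.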